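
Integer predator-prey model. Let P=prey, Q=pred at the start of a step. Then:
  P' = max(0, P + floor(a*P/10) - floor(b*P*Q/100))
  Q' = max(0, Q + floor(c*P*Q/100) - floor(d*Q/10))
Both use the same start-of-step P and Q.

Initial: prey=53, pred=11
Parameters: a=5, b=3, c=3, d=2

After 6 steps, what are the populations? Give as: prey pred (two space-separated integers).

Answer: 0 77

Derivation:
Step 1: prey: 53+26-17=62; pred: 11+17-2=26
Step 2: prey: 62+31-48=45; pred: 26+48-5=69
Step 3: prey: 45+22-93=0; pred: 69+93-13=149
Step 4: prey: 0+0-0=0; pred: 149+0-29=120
Step 5: prey: 0+0-0=0; pred: 120+0-24=96
Step 6: prey: 0+0-0=0; pred: 96+0-19=77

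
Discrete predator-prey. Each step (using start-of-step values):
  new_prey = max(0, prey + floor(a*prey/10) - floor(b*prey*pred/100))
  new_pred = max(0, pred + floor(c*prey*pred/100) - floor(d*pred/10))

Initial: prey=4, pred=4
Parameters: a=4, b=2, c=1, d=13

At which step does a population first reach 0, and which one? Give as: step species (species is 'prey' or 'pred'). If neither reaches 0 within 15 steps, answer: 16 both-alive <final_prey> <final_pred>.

Answer: 1 pred

Derivation:
Step 1: prey: 4+1-0=5; pred: 4+0-5=0
First extinction: pred at step 1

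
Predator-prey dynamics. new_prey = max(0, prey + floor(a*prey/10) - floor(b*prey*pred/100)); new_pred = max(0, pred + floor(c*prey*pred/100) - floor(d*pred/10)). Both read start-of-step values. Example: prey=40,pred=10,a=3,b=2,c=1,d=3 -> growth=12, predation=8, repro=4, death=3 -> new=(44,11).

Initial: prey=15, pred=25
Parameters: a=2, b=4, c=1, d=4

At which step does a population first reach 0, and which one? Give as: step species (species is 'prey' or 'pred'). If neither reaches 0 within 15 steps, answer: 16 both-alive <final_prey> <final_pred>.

Step 1: prey: 15+3-15=3; pred: 25+3-10=18
Step 2: prey: 3+0-2=1; pred: 18+0-7=11
Step 3: prey: 1+0-0=1; pred: 11+0-4=7
Step 4: prey: 1+0-0=1; pred: 7+0-2=5
Step 5: prey: 1+0-0=1; pred: 5+0-2=3
Step 6: prey: 1+0-0=1; pred: 3+0-1=2
Step 7: prey: 1+0-0=1; pred: 2+0-0=2
Steps 8-15: state stable at prey=1, pred=2 (no change)
No extinction within 15 steps

Answer: 16 both-alive 1 2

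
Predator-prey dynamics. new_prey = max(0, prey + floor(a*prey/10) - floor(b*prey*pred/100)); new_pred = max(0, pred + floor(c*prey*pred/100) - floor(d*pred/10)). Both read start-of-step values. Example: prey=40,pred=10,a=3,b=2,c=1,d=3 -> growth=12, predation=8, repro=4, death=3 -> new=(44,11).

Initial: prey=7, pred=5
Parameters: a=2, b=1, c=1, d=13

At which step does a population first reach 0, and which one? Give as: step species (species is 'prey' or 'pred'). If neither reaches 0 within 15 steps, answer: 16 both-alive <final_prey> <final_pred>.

Answer: 1 pred

Derivation:
Step 1: prey: 7+1-0=8; pred: 5+0-6=0
First extinction: pred at step 1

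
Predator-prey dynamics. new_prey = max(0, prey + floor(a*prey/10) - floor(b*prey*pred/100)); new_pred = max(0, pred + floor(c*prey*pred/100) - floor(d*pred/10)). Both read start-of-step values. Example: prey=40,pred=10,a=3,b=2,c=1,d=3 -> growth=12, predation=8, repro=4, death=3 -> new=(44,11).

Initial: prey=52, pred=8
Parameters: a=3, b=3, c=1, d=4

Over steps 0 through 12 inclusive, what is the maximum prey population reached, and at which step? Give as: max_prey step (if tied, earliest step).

Step 1: prey: 52+15-12=55; pred: 8+4-3=9
Step 2: prey: 55+16-14=57; pred: 9+4-3=10
Step 3: prey: 57+17-17=57; pred: 10+5-4=11
Step 4: prey: 57+17-18=56; pred: 11+6-4=13
Step 5: prey: 56+16-21=51; pred: 13+7-5=15
Step 6: prey: 51+15-22=44; pred: 15+7-6=16
Step 7: prey: 44+13-21=36; pred: 16+7-6=17
Step 8: prey: 36+10-18=28; pred: 17+6-6=17
Step 9: prey: 28+8-14=22; pred: 17+4-6=15
Step 10: prey: 22+6-9=19; pred: 15+3-6=12
Step 11: prey: 19+5-6=18; pred: 12+2-4=10
Step 12: prey: 18+5-5=18; pred: 10+1-4=7
Max prey = 57 at step 2

Answer: 57 2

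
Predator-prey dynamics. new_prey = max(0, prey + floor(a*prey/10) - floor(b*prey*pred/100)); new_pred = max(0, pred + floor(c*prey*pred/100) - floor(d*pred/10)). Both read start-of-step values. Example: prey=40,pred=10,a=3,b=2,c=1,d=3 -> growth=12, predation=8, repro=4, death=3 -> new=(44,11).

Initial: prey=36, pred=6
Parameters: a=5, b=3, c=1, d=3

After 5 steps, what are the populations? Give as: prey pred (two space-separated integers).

Step 1: prey: 36+18-6=48; pred: 6+2-1=7
Step 2: prey: 48+24-10=62; pred: 7+3-2=8
Step 3: prey: 62+31-14=79; pred: 8+4-2=10
Step 4: prey: 79+39-23=95; pred: 10+7-3=14
Step 5: prey: 95+47-39=103; pred: 14+13-4=23

Answer: 103 23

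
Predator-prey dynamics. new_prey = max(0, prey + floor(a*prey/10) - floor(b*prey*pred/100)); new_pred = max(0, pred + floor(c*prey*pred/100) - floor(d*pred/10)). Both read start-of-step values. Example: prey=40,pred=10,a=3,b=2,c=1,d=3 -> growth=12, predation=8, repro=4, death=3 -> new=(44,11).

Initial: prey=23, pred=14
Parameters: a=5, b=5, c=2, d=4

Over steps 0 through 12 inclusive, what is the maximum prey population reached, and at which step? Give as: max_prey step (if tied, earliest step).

Answer: 48 12

Derivation:
Step 1: prey: 23+11-16=18; pred: 14+6-5=15
Step 2: prey: 18+9-13=14; pred: 15+5-6=14
Step 3: prey: 14+7-9=12; pred: 14+3-5=12
Step 4: prey: 12+6-7=11; pred: 12+2-4=10
Step 5: prey: 11+5-5=11; pred: 10+2-4=8
Step 6: prey: 11+5-4=12; pred: 8+1-3=6
Step 7: prey: 12+6-3=15; pred: 6+1-2=5
Step 8: prey: 15+7-3=19; pred: 5+1-2=4
Step 9: prey: 19+9-3=25; pred: 4+1-1=4
Step 10: prey: 25+12-5=32; pred: 4+2-1=5
Step 11: prey: 32+16-8=40; pred: 5+3-2=6
Step 12: prey: 40+20-12=48; pred: 6+4-2=8
Max prey = 48 at step 12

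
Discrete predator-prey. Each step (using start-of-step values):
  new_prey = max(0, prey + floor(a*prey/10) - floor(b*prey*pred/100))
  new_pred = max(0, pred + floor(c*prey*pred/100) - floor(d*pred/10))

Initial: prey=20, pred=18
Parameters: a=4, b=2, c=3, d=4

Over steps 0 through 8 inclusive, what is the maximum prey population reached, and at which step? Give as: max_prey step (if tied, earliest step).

Step 1: prey: 20+8-7=21; pred: 18+10-7=21
Step 2: prey: 21+8-8=21; pred: 21+13-8=26
Step 3: prey: 21+8-10=19; pred: 26+16-10=32
Step 4: prey: 19+7-12=14; pred: 32+18-12=38
Step 5: prey: 14+5-10=9; pred: 38+15-15=38
Step 6: prey: 9+3-6=6; pred: 38+10-15=33
Step 7: prey: 6+2-3=5; pred: 33+5-13=25
Step 8: prey: 5+2-2=5; pred: 25+3-10=18
Max prey = 21 at step 1

Answer: 21 1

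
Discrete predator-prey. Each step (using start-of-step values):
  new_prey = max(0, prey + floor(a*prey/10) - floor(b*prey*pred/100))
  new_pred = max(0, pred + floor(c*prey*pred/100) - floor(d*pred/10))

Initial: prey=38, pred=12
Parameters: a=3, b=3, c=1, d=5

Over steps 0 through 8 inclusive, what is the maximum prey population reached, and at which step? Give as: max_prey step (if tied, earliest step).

Step 1: prey: 38+11-13=36; pred: 12+4-6=10
Step 2: prey: 36+10-10=36; pred: 10+3-5=8
Step 3: prey: 36+10-8=38; pred: 8+2-4=6
Step 4: prey: 38+11-6=43; pred: 6+2-3=5
Step 5: prey: 43+12-6=49; pred: 5+2-2=5
Step 6: prey: 49+14-7=56; pred: 5+2-2=5
Step 7: prey: 56+16-8=64; pred: 5+2-2=5
Step 8: prey: 64+19-9=74; pred: 5+3-2=6
Max prey = 74 at step 8

Answer: 74 8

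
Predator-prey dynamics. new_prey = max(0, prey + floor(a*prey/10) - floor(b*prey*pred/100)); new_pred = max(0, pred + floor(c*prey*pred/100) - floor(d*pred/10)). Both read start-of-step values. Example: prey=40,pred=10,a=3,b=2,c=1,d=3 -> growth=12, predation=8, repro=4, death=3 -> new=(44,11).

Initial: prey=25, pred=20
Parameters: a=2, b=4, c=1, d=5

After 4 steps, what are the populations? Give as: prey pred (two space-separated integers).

Step 1: prey: 25+5-20=10; pred: 20+5-10=15
Step 2: prey: 10+2-6=6; pred: 15+1-7=9
Step 3: prey: 6+1-2=5; pred: 9+0-4=5
Step 4: prey: 5+1-1=5; pred: 5+0-2=3

Answer: 5 3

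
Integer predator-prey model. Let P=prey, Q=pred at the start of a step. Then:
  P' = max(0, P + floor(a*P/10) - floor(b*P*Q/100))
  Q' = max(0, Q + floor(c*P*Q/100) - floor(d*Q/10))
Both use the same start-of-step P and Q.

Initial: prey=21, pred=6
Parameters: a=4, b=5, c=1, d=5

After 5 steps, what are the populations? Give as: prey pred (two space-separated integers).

Step 1: prey: 21+8-6=23; pred: 6+1-3=4
Step 2: prey: 23+9-4=28; pred: 4+0-2=2
Step 3: prey: 28+11-2=37; pred: 2+0-1=1
Step 4: prey: 37+14-1=50; pred: 1+0-0=1
Step 5: prey: 50+20-2=68; pred: 1+0-0=1

Answer: 68 1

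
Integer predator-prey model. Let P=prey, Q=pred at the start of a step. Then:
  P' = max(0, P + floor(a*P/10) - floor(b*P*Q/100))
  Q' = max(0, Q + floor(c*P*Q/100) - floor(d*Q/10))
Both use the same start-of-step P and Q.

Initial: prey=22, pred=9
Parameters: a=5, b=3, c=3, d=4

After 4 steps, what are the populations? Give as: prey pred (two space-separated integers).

Step 1: prey: 22+11-5=28; pred: 9+5-3=11
Step 2: prey: 28+14-9=33; pred: 11+9-4=16
Step 3: prey: 33+16-15=34; pred: 16+15-6=25
Step 4: prey: 34+17-25=26; pred: 25+25-10=40

Answer: 26 40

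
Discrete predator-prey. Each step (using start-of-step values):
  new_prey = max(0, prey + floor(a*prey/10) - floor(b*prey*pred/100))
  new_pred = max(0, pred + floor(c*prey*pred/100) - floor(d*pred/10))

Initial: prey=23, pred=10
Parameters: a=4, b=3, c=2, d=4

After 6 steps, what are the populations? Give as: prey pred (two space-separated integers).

Answer: 24 23

Derivation:
Step 1: prey: 23+9-6=26; pred: 10+4-4=10
Step 2: prey: 26+10-7=29; pred: 10+5-4=11
Step 3: prey: 29+11-9=31; pred: 11+6-4=13
Step 4: prey: 31+12-12=31; pred: 13+8-5=16
Step 5: prey: 31+12-14=29; pred: 16+9-6=19
Step 6: prey: 29+11-16=24; pred: 19+11-7=23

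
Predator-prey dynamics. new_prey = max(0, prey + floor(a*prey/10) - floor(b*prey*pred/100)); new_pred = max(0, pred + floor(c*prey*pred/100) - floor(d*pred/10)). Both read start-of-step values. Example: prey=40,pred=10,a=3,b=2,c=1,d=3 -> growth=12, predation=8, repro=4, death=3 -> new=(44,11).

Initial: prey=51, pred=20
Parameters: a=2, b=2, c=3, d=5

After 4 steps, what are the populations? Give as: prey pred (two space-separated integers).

Step 1: prey: 51+10-20=41; pred: 20+30-10=40
Step 2: prey: 41+8-32=17; pred: 40+49-20=69
Step 3: prey: 17+3-23=0; pred: 69+35-34=70
Step 4: prey: 0+0-0=0; pred: 70+0-35=35

Answer: 0 35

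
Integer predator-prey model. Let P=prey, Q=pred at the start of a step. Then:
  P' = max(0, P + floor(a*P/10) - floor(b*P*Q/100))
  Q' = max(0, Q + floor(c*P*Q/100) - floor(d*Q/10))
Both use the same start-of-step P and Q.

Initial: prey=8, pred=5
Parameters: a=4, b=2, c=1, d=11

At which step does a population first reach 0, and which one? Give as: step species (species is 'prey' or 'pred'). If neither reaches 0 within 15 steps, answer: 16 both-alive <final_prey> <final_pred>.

Step 1: prey: 8+3-0=11; pred: 5+0-5=0
First extinction: pred at step 1

Answer: 1 pred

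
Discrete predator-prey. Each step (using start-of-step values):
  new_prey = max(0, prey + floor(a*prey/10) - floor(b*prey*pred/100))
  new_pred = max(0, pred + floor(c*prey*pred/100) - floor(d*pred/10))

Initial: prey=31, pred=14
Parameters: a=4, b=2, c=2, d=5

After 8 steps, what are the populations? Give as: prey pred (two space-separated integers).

Step 1: prey: 31+12-8=35; pred: 14+8-7=15
Step 2: prey: 35+14-10=39; pred: 15+10-7=18
Step 3: prey: 39+15-14=40; pred: 18+14-9=23
Step 4: prey: 40+16-18=38; pred: 23+18-11=30
Step 5: prey: 38+15-22=31; pred: 30+22-15=37
Step 6: prey: 31+12-22=21; pred: 37+22-18=41
Step 7: prey: 21+8-17=12; pred: 41+17-20=38
Step 8: prey: 12+4-9=7; pred: 38+9-19=28

Answer: 7 28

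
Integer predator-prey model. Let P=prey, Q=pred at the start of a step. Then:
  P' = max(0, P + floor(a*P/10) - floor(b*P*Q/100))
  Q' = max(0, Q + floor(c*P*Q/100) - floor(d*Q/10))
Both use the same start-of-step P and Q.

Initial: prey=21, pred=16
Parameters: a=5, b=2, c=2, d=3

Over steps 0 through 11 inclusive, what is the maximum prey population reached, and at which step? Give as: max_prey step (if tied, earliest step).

Answer: 30 3

Derivation:
Step 1: prey: 21+10-6=25; pred: 16+6-4=18
Step 2: prey: 25+12-9=28; pred: 18+9-5=22
Step 3: prey: 28+14-12=30; pred: 22+12-6=28
Step 4: prey: 30+15-16=29; pred: 28+16-8=36
Step 5: prey: 29+14-20=23; pred: 36+20-10=46
Step 6: prey: 23+11-21=13; pred: 46+21-13=54
Step 7: prey: 13+6-14=5; pred: 54+14-16=52
Step 8: prey: 5+2-5=2; pred: 52+5-15=42
Step 9: prey: 2+1-1=2; pred: 42+1-12=31
Step 10: prey: 2+1-1=2; pred: 31+1-9=23
Step 11: prey: 2+1-0=3; pred: 23+0-6=17
Max prey = 30 at step 3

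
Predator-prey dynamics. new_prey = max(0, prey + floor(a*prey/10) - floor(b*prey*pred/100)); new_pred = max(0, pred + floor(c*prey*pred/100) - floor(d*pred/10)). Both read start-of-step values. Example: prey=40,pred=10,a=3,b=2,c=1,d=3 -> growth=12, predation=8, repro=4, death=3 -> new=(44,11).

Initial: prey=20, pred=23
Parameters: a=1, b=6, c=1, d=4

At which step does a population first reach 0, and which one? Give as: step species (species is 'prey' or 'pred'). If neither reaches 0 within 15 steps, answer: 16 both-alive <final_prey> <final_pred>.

Step 1: prey: 20+2-27=0; pred: 23+4-9=18
First extinction: prey at step 1

Answer: 1 prey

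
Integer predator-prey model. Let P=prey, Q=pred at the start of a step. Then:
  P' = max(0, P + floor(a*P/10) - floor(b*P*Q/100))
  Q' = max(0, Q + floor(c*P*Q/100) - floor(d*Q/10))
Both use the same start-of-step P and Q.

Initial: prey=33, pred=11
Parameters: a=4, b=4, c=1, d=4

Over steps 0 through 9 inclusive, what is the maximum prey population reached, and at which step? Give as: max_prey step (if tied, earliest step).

Step 1: prey: 33+13-14=32; pred: 11+3-4=10
Step 2: prey: 32+12-12=32; pred: 10+3-4=9
Step 3: prey: 32+12-11=33; pred: 9+2-3=8
Step 4: prey: 33+13-10=36; pred: 8+2-3=7
Step 5: prey: 36+14-10=40; pred: 7+2-2=7
Step 6: prey: 40+16-11=45; pred: 7+2-2=7
Step 7: prey: 45+18-12=51; pred: 7+3-2=8
Step 8: prey: 51+20-16=55; pred: 8+4-3=9
Step 9: prey: 55+22-19=58; pred: 9+4-3=10
Max prey = 58 at step 9

Answer: 58 9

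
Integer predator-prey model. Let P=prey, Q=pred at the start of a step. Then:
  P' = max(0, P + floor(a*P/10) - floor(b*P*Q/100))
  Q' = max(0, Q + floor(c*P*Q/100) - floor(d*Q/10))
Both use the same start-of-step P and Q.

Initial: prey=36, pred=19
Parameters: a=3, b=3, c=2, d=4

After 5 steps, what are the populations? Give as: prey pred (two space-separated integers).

Step 1: prey: 36+10-20=26; pred: 19+13-7=25
Step 2: prey: 26+7-19=14; pred: 25+13-10=28
Step 3: prey: 14+4-11=7; pred: 28+7-11=24
Step 4: prey: 7+2-5=4; pred: 24+3-9=18
Step 5: prey: 4+1-2=3; pred: 18+1-7=12

Answer: 3 12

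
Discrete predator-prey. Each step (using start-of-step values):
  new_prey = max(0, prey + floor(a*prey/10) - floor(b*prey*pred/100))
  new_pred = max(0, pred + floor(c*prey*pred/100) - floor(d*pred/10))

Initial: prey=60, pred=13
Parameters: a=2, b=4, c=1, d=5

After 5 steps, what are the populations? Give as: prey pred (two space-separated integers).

Answer: 16 4

Derivation:
Step 1: prey: 60+12-31=41; pred: 13+7-6=14
Step 2: prey: 41+8-22=27; pred: 14+5-7=12
Step 3: prey: 27+5-12=20; pred: 12+3-6=9
Step 4: prey: 20+4-7=17; pred: 9+1-4=6
Step 5: prey: 17+3-4=16; pred: 6+1-3=4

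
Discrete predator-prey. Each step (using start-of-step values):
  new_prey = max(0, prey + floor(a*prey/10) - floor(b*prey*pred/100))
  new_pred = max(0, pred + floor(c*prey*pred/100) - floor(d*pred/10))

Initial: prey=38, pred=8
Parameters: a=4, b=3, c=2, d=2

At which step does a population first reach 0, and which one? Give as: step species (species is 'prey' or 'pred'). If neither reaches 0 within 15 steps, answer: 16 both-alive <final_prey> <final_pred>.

Step 1: prey: 38+15-9=44; pred: 8+6-1=13
Step 2: prey: 44+17-17=44; pred: 13+11-2=22
Step 3: prey: 44+17-29=32; pred: 22+19-4=37
Step 4: prey: 32+12-35=9; pred: 37+23-7=53
Step 5: prey: 9+3-14=0; pred: 53+9-10=52
First extinction: prey at step 5

Answer: 5 prey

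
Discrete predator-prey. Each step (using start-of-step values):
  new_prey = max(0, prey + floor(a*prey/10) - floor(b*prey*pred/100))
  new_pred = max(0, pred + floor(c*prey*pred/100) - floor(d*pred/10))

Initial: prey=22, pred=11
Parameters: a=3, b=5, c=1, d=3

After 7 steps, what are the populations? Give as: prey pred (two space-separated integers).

Step 1: prey: 22+6-12=16; pred: 11+2-3=10
Step 2: prey: 16+4-8=12; pred: 10+1-3=8
Step 3: prey: 12+3-4=11; pred: 8+0-2=6
Step 4: prey: 11+3-3=11; pred: 6+0-1=5
Step 5: prey: 11+3-2=12; pred: 5+0-1=4
Step 6: prey: 12+3-2=13; pred: 4+0-1=3
Step 7: prey: 13+3-1=15; pred: 3+0-0=3

Answer: 15 3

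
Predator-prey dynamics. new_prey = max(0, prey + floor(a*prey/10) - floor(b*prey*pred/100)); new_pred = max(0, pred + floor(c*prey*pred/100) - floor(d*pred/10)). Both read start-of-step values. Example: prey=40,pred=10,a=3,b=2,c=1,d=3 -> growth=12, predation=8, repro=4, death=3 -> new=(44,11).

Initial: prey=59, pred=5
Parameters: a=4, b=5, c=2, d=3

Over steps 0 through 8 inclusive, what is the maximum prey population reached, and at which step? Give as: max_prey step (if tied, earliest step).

Step 1: prey: 59+23-14=68; pred: 5+5-1=9
Step 2: prey: 68+27-30=65; pred: 9+12-2=19
Step 3: prey: 65+26-61=30; pred: 19+24-5=38
Step 4: prey: 30+12-57=0; pred: 38+22-11=49
Step 5: prey: 0+0-0=0; pred: 49+0-14=35
Step 6: prey: 0+0-0=0; pred: 35+0-10=25
Step 7: prey: 0+0-0=0; pred: 25+0-7=18
Step 8: prey: 0+0-0=0; pred: 18+0-5=13
Max prey = 68 at step 1

Answer: 68 1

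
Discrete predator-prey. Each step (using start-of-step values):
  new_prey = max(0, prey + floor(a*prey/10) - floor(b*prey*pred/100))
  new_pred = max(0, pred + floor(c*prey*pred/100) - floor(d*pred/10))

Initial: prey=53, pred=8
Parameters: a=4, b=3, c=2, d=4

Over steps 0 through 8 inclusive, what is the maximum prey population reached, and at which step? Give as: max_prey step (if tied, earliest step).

Answer: 62 1

Derivation:
Step 1: prey: 53+21-12=62; pred: 8+8-3=13
Step 2: prey: 62+24-24=62; pred: 13+16-5=24
Step 3: prey: 62+24-44=42; pred: 24+29-9=44
Step 4: prey: 42+16-55=3; pred: 44+36-17=63
Step 5: prey: 3+1-5=0; pred: 63+3-25=41
Step 6: prey: 0+0-0=0; pred: 41+0-16=25
Step 7: prey: 0+0-0=0; pred: 25+0-10=15
Step 8: prey: 0+0-0=0; pred: 15+0-6=9
Max prey = 62 at step 1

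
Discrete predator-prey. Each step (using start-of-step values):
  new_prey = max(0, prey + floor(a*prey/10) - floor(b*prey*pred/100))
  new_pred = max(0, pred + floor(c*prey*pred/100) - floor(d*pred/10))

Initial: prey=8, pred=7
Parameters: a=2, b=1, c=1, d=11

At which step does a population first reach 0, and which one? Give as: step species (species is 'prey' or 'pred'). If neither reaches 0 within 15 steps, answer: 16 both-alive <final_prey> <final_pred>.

Step 1: prey: 8+1-0=9; pred: 7+0-7=0
First extinction: pred at step 1

Answer: 1 pred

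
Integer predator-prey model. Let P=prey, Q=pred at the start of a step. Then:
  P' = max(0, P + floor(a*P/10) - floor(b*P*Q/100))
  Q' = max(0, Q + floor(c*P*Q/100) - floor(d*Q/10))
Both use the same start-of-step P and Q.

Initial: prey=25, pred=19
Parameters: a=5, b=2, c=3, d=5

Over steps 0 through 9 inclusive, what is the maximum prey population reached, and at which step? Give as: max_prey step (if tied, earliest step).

Step 1: prey: 25+12-9=28; pred: 19+14-9=24
Step 2: prey: 28+14-13=29; pred: 24+20-12=32
Step 3: prey: 29+14-18=25; pred: 32+27-16=43
Step 4: prey: 25+12-21=16; pred: 43+32-21=54
Step 5: prey: 16+8-17=7; pred: 54+25-27=52
Step 6: prey: 7+3-7=3; pred: 52+10-26=36
Step 7: prey: 3+1-2=2; pred: 36+3-18=21
Step 8: prey: 2+1-0=3; pred: 21+1-10=12
Step 9: prey: 3+1-0=4; pred: 12+1-6=7
Max prey = 29 at step 2

Answer: 29 2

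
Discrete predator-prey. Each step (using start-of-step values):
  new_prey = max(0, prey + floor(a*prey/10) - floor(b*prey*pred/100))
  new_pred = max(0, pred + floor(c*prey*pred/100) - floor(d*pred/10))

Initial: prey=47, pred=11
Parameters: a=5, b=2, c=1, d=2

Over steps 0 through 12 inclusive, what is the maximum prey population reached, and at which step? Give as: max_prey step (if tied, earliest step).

Answer: 82 3

Derivation:
Step 1: prey: 47+23-10=60; pred: 11+5-2=14
Step 2: prey: 60+30-16=74; pred: 14+8-2=20
Step 3: prey: 74+37-29=82; pred: 20+14-4=30
Step 4: prey: 82+41-49=74; pred: 30+24-6=48
Step 5: prey: 74+37-71=40; pred: 48+35-9=74
Step 6: prey: 40+20-59=1; pred: 74+29-14=89
Step 7: prey: 1+0-1=0; pred: 89+0-17=72
Step 8: prey: 0+0-0=0; pred: 72+0-14=58
Step 9: prey: 0+0-0=0; pred: 58+0-11=47
Step 10: prey: 0+0-0=0; pred: 47+0-9=38
Step 11: prey: 0+0-0=0; pred: 38+0-7=31
Step 12: prey: 0+0-0=0; pred: 31+0-6=25
Max prey = 82 at step 3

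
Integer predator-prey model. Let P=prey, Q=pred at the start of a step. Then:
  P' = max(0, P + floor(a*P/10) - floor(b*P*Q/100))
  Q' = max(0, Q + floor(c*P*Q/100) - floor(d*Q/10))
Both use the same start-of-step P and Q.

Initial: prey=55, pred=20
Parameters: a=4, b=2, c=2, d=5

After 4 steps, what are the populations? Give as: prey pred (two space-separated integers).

Step 1: prey: 55+22-22=55; pred: 20+22-10=32
Step 2: prey: 55+22-35=42; pred: 32+35-16=51
Step 3: prey: 42+16-42=16; pred: 51+42-25=68
Step 4: prey: 16+6-21=1; pred: 68+21-34=55

Answer: 1 55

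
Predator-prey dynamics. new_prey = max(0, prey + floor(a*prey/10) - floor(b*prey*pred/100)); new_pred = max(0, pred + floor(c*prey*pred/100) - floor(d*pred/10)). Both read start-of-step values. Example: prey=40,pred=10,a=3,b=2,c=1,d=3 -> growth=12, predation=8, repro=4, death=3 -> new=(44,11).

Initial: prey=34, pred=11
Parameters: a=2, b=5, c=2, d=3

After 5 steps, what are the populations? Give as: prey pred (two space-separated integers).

Answer: 1 9

Derivation:
Step 1: prey: 34+6-18=22; pred: 11+7-3=15
Step 2: prey: 22+4-16=10; pred: 15+6-4=17
Step 3: prey: 10+2-8=4; pred: 17+3-5=15
Step 4: prey: 4+0-3=1; pred: 15+1-4=12
Step 5: prey: 1+0-0=1; pred: 12+0-3=9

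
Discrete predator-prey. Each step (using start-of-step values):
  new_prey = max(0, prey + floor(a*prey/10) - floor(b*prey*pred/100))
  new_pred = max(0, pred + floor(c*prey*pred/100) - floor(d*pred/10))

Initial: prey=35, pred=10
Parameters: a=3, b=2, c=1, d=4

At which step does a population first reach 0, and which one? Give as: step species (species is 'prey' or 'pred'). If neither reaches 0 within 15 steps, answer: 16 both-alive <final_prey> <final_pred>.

Step 1: prey: 35+10-7=38; pred: 10+3-4=9
Step 2: prey: 38+11-6=43; pred: 9+3-3=9
Step 3: prey: 43+12-7=48; pred: 9+3-3=9
Step 4: prey: 48+14-8=54; pred: 9+4-3=10
Step 5: prey: 54+16-10=60; pred: 10+5-4=11
Step 6: prey: 60+18-13=65; pred: 11+6-4=13
Step 7: prey: 65+19-16=68; pred: 13+8-5=16
Step 8: prey: 68+20-21=67; pred: 16+10-6=20
Step 9: prey: 67+20-26=61; pred: 20+13-8=25
Step 10: prey: 61+18-30=49; pred: 25+15-10=30
Step 11: prey: 49+14-29=34; pred: 30+14-12=32
Step 12: prey: 34+10-21=23; pred: 32+10-12=30
Step 13: prey: 23+6-13=16; pred: 30+6-12=24
Step 14: prey: 16+4-7=13; pred: 24+3-9=18
Step 15: prey: 13+3-4=12; pred: 18+2-7=13
No extinction within 15 steps

Answer: 16 both-alive 12 13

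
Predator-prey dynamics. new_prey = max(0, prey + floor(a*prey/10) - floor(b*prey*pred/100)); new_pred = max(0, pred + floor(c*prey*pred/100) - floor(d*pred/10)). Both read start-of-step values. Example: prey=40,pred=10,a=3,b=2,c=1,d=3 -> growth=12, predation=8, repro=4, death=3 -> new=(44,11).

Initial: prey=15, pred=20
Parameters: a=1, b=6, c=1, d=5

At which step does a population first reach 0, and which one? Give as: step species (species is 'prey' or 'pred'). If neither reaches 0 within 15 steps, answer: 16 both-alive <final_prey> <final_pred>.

Answer: 1 prey

Derivation:
Step 1: prey: 15+1-18=0; pred: 20+3-10=13
First extinction: prey at step 1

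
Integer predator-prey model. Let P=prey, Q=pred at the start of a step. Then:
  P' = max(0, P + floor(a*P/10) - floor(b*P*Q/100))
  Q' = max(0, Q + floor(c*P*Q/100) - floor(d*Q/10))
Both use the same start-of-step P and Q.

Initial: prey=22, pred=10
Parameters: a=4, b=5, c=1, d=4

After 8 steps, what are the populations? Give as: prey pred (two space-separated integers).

Step 1: prey: 22+8-11=19; pred: 10+2-4=8
Step 2: prey: 19+7-7=19; pred: 8+1-3=6
Step 3: prey: 19+7-5=21; pred: 6+1-2=5
Step 4: prey: 21+8-5=24; pred: 5+1-2=4
Step 5: prey: 24+9-4=29; pred: 4+0-1=3
Step 6: prey: 29+11-4=36; pred: 3+0-1=2
Step 7: prey: 36+14-3=47; pred: 2+0-0=2
Step 8: prey: 47+18-4=61; pred: 2+0-0=2

Answer: 61 2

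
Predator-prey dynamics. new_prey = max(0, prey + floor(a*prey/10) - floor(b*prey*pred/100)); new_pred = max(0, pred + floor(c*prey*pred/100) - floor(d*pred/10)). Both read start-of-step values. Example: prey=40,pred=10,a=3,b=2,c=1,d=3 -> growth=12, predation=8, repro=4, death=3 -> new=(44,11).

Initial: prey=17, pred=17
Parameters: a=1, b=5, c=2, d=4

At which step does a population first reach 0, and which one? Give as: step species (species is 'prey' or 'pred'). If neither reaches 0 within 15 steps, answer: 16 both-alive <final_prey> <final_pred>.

Answer: 16 both-alive 1 2

Derivation:
Step 1: prey: 17+1-14=4; pred: 17+5-6=16
Step 2: prey: 4+0-3=1; pred: 16+1-6=11
Step 3: prey: 1+0-0=1; pred: 11+0-4=7
Step 4: prey: 1+0-0=1; pred: 7+0-2=5
Step 5: prey: 1+0-0=1; pred: 5+0-2=3
Step 6: prey: 1+0-0=1; pred: 3+0-1=2
Step 7: prey: 1+0-0=1; pred: 2+0-0=2
Steps 8-15: state stable at prey=1, pred=2 (no change)
No extinction within 15 steps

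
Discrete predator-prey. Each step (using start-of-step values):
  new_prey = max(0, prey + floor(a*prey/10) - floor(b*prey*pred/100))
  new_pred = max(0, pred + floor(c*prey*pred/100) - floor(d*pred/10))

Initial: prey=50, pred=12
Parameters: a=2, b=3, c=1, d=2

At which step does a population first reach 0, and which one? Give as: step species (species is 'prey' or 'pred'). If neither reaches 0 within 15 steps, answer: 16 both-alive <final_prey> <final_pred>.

Step 1: prey: 50+10-18=42; pred: 12+6-2=16
Step 2: prey: 42+8-20=30; pred: 16+6-3=19
Step 3: prey: 30+6-17=19; pred: 19+5-3=21
Step 4: prey: 19+3-11=11; pred: 21+3-4=20
Step 5: prey: 11+2-6=7; pred: 20+2-4=18
Step 6: prey: 7+1-3=5; pred: 18+1-3=16
Step 7: prey: 5+1-2=4; pred: 16+0-3=13
Step 8: prey: 4+0-1=3; pred: 13+0-2=11
Step 9: prey: 3+0-0=3; pred: 11+0-2=9
Step 10: prey: 3+0-0=3; pred: 9+0-1=8
Step 11: prey: 3+0-0=3; pred: 8+0-1=7
Step 12: prey: 3+0-0=3; pred: 7+0-1=6
Step 13: prey: 3+0-0=3; pred: 6+0-1=5
Step 14: prey: 3+0-0=3; pred: 5+0-1=4
Step 15: prey: 3+0-0=3; pred: 4+0-0=4
No extinction within 15 steps

Answer: 16 both-alive 3 4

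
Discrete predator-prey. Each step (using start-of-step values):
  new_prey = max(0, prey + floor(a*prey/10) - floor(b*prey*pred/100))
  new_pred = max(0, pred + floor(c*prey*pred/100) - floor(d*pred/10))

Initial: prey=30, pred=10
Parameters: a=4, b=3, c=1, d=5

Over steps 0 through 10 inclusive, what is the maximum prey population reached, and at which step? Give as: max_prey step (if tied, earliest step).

Step 1: prey: 30+12-9=33; pred: 10+3-5=8
Step 2: prey: 33+13-7=39; pred: 8+2-4=6
Step 3: prey: 39+15-7=47; pred: 6+2-3=5
Step 4: prey: 47+18-7=58; pred: 5+2-2=5
Step 5: prey: 58+23-8=73; pred: 5+2-2=5
Step 6: prey: 73+29-10=92; pred: 5+3-2=6
Step 7: prey: 92+36-16=112; pred: 6+5-3=8
Step 8: prey: 112+44-26=130; pred: 8+8-4=12
Step 9: prey: 130+52-46=136; pred: 12+15-6=21
Step 10: prey: 136+54-85=105; pred: 21+28-10=39
Max prey = 136 at step 9

Answer: 136 9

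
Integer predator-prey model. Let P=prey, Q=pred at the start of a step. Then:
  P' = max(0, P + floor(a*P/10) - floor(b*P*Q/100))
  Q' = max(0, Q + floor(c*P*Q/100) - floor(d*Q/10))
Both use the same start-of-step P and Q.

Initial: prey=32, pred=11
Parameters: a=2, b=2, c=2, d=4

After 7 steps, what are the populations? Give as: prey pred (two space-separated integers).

Step 1: prey: 32+6-7=31; pred: 11+7-4=14
Step 2: prey: 31+6-8=29; pred: 14+8-5=17
Step 3: prey: 29+5-9=25; pred: 17+9-6=20
Step 4: prey: 25+5-10=20; pred: 20+10-8=22
Step 5: prey: 20+4-8=16; pred: 22+8-8=22
Step 6: prey: 16+3-7=12; pred: 22+7-8=21
Step 7: prey: 12+2-5=9; pred: 21+5-8=18

Answer: 9 18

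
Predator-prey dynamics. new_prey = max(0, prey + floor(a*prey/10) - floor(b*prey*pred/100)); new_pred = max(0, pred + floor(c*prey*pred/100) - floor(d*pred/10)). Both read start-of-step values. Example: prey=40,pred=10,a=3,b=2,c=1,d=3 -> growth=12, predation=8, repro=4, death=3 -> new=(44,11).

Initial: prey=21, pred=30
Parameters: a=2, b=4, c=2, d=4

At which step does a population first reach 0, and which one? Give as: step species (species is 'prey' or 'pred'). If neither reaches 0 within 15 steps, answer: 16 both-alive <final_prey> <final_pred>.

Answer: 1 prey

Derivation:
Step 1: prey: 21+4-25=0; pred: 30+12-12=30
First extinction: prey at step 1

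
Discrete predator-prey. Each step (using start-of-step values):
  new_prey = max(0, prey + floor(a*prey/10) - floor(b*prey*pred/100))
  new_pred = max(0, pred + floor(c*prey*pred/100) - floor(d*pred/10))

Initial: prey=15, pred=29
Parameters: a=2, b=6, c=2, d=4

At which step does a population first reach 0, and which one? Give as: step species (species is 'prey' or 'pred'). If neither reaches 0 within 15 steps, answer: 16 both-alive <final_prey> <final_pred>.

Step 1: prey: 15+3-26=0; pred: 29+8-11=26
First extinction: prey at step 1

Answer: 1 prey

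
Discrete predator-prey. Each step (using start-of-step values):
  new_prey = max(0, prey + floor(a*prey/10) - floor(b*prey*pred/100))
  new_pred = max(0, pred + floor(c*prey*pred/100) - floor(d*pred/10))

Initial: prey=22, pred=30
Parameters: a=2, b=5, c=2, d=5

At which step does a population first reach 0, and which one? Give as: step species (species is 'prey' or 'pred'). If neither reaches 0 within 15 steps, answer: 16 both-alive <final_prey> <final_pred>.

Step 1: prey: 22+4-33=0; pred: 30+13-15=28
First extinction: prey at step 1

Answer: 1 prey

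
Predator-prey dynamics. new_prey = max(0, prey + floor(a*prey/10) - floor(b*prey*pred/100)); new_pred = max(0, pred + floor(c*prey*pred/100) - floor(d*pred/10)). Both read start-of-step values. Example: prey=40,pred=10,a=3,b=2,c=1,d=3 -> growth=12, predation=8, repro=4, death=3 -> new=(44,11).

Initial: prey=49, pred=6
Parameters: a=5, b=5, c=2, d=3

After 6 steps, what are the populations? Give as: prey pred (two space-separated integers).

Answer: 0 24

Derivation:
Step 1: prey: 49+24-14=59; pred: 6+5-1=10
Step 2: prey: 59+29-29=59; pred: 10+11-3=18
Step 3: prey: 59+29-53=35; pred: 18+21-5=34
Step 4: prey: 35+17-59=0; pred: 34+23-10=47
Step 5: prey: 0+0-0=0; pred: 47+0-14=33
Step 6: prey: 0+0-0=0; pred: 33+0-9=24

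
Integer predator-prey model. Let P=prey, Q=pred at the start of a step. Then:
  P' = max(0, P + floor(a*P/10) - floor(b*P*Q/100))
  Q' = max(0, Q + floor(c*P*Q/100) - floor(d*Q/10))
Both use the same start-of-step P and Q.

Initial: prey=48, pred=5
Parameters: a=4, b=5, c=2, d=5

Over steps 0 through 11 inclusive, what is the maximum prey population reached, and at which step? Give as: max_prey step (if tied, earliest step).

Step 1: prey: 48+19-12=55; pred: 5+4-2=7
Step 2: prey: 55+22-19=58; pred: 7+7-3=11
Step 3: prey: 58+23-31=50; pred: 11+12-5=18
Step 4: prey: 50+20-45=25; pred: 18+18-9=27
Step 5: prey: 25+10-33=2; pred: 27+13-13=27
Step 6: prey: 2+0-2=0; pred: 27+1-13=15
Step 7: prey: 0+0-0=0; pred: 15+0-7=8
Step 8: prey: 0+0-0=0; pred: 8+0-4=4
Step 9: prey: 0+0-0=0; pred: 4+0-2=2
Step 10: prey: 0+0-0=0; pred: 2+0-1=1
Step 11: prey: 0+0-0=0; pred: 1+0-0=1
Max prey = 58 at step 2

Answer: 58 2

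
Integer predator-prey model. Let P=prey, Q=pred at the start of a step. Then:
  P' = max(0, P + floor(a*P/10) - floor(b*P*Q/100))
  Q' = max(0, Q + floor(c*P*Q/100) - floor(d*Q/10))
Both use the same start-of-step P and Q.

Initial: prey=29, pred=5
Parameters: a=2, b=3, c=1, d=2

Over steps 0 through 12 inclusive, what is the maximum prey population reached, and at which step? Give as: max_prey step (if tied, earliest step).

Step 1: prey: 29+5-4=30; pred: 5+1-1=5
Step 2: prey: 30+6-4=32; pred: 5+1-1=5
Step 3: prey: 32+6-4=34; pred: 5+1-1=5
Step 4: prey: 34+6-5=35; pred: 5+1-1=5
Step 5: prey: 35+7-5=37; pred: 5+1-1=5
Step 6: prey: 37+7-5=39; pred: 5+1-1=5
Step 7: prey: 39+7-5=41; pred: 5+1-1=5
Step 8: prey: 41+8-6=43; pred: 5+2-1=6
Step 9: prey: 43+8-7=44; pred: 6+2-1=7
Step 10: prey: 44+8-9=43; pred: 7+3-1=9
Step 11: prey: 43+8-11=40; pred: 9+3-1=11
Step 12: prey: 40+8-13=35; pred: 11+4-2=13
Max prey = 44 at step 9

Answer: 44 9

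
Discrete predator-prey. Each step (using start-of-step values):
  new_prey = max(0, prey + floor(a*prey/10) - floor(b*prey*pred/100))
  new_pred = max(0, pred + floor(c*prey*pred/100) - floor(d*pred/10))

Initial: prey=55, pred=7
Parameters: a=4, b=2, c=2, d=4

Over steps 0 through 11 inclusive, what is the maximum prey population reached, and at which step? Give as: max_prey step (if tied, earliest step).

Answer: 82 2

Derivation:
Step 1: prey: 55+22-7=70; pred: 7+7-2=12
Step 2: prey: 70+28-16=82; pred: 12+16-4=24
Step 3: prey: 82+32-39=75; pred: 24+39-9=54
Step 4: prey: 75+30-81=24; pred: 54+81-21=114
Step 5: prey: 24+9-54=0; pred: 114+54-45=123
Step 6: prey: 0+0-0=0; pred: 123+0-49=74
Step 7: prey: 0+0-0=0; pred: 74+0-29=45
Step 8: prey: 0+0-0=0; pred: 45+0-18=27
Step 9: prey: 0+0-0=0; pred: 27+0-10=17
Step 10: prey: 0+0-0=0; pred: 17+0-6=11
Step 11: prey: 0+0-0=0; pred: 11+0-4=7
Max prey = 82 at step 2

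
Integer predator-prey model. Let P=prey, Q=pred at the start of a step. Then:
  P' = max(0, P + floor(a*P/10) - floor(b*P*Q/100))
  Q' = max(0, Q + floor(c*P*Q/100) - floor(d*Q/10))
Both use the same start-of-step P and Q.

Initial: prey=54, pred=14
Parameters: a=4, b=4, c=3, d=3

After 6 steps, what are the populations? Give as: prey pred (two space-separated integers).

Step 1: prey: 54+21-30=45; pred: 14+22-4=32
Step 2: prey: 45+18-57=6; pred: 32+43-9=66
Step 3: prey: 6+2-15=0; pred: 66+11-19=58
Step 4: prey: 0+0-0=0; pred: 58+0-17=41
Step 5: prey: 0+0-0=0; pred: 41+0-12=29
Step 6: prey: 0+0-0=0; pred: 29+0-8=21

Answer: 0 21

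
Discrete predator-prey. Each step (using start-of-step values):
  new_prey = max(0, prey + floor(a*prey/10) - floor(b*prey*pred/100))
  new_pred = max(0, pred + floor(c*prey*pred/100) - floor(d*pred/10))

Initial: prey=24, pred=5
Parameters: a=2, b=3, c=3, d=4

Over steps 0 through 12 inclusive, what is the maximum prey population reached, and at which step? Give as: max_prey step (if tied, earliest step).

Step 1: prey: 24+4-3=25; pred: 5+3-2=6
Step 2: prey: 25+5-4=26; pred: 6+4-2=8
Step 3: prey: 26+5-6=25; pred: 8+6-3=11
Step 4: prey: 25+5-8=22; pred: 11+8-4=15
Step 5: prey: 22+4-9=17; pred: 15+9-6=18
Step 6: prey: 17+3-9=11; pred: 18+9-7=20
Step 7: prey: 11+2-6=7; pred: 20+6-8=18
Step 8: prey: 7+1-3=5; pred: 18+3-7=14
Step 9: prey: 5+1-2=4; pred: 14+2-5=11
Step 10: prey: 4+0-1=3; pred: 11+1-4=8
Step 11: prey: 3+0-0=3; pred: 8+0-3=5
Step 12: prey: 3+0-0=3; pred: 5+0-2=3
Max prey = 26 at step 2

Answer: 26 2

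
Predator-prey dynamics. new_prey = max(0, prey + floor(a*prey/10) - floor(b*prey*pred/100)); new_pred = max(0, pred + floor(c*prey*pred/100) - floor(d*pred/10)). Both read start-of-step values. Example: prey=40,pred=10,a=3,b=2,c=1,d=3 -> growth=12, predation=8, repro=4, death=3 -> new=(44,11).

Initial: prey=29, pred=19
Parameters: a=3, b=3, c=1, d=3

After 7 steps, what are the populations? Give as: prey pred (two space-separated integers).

Step 1: prey: 29+8-16=21; pred: 19+5-5=19
Step 2: prey: 21+6-11=16; pred: 19+3-5=17
Step 3: prey: 16+4-8=12; pred: 17+2-5=14
Step 4: prey: 12+3-5=10; pred: 14+1-4=11
Step 5: prey: 10+3-3=10; pred: 11+1-3=9
Step 6: prey: 10+3-2=11; pred: 9+0-2=7
Step 7: prey: 11+3-2=12; pred: 7+0-2=5

Answer: 12 5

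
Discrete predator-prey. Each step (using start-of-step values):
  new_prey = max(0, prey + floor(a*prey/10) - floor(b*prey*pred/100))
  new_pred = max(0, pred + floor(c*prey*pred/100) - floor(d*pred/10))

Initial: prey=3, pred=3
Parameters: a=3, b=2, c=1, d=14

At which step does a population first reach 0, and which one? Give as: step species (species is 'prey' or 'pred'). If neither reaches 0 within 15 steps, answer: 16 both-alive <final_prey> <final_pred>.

Answer: 1 pred

Derivation:
Step 1: prey: 3+0-0=3; pred: 3+0-4=0
First extinction: pred at step 1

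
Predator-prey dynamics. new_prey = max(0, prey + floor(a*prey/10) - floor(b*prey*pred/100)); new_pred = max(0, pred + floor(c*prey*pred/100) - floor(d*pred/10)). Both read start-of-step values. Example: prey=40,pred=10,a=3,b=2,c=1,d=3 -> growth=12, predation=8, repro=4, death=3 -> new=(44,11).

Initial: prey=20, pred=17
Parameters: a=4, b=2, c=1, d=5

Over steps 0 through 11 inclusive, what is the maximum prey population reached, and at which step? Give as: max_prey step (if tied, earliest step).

Answer: 204 11

Derivation:
Step 1: prey: 20+8-6=22; pred: 17+3-8=12
Step 2: prey: 22+8-5=25; pred: 12+2-6=8
Step 3: prey: 25+10-4=31; pred: 8+2-4=6
Step 4: prey: 31+12-3=40; pred: 6+1-3=4
Step 5: prey: 40+16-3=53; pred: 4+1-2=3
Step 6: prey: 53+21-3=71; pred: 3+1-1=3
Step 7: prey: 71+28-4=95; pred: 3+2-1=4
Step 8: prey: 95+38-7=126; pred: 4+3-2=5
Step 9: prey: 126+50-12=164; pred: 5+6-2=9
Step 10: prey: 164+65-29=200; pred: 9+14-4=19
Step 11: prey: 200+80-76=204; pred: 19+38-9=48
Max prey = 204 at step 11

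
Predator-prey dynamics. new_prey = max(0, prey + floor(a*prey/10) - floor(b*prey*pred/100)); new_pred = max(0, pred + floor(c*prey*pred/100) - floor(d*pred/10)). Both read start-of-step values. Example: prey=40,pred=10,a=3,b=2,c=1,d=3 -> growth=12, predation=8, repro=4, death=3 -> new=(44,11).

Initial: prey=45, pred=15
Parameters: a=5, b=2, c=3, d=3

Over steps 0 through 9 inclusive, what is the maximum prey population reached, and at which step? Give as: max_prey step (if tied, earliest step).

Step 1: prey: 45+22-13=54; pred: 15+20-4=31
Step 2: prey: 54+27-33=48; pred: 31+50-9=72
Step 3: prey: 48+24-69=3; pred: 72+103-21=154
Step 4: prey: 3+1-9=0; pred: 154+13-46=121
Step 5: prey: 0+0-0=0; pred: 121+0-36=85
Step 6: prey: 0+0-0=0; pred: 85+0-25=60
Step 7: prey: 0+0-0=0; pred: 60+0-18=42
Step 8: prey: 0+0-0=0; pred: 42+0-12=30
Step 9: prey: 0+0-0=0; pred: 30+0-9=21
Max prey = 54 at step 1

Answer: 54 1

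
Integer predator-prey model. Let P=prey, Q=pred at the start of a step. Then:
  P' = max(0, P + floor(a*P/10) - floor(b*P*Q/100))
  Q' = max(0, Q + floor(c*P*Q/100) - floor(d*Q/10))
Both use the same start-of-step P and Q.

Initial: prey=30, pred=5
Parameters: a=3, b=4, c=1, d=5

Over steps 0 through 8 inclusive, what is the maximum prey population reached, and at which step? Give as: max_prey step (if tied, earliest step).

Answer: 97 8

Derivation:
Step 1: prey: 30+9-6=33; pred: 5+1-2=4
Step 2: prey: 33+9-5=37; pred: 4+1-2=3
Step 3: prey: 37+11-4=44; pred: 3+1-1=3
Step 4: prey: 44+13-5=52; pred: 3+1-1=3
Step 5: prey: 52+15-6=61; pred: 3+1-1=3
Step 6: prey: 61+18-7=72; pred: 3+1-1=3
Step 7: prey: 72+21-8=85; pred: 3+2-1=4
Step 8: prey: 85+25-13=97; pred: 4+3-2=5
Max prey = 97 at step 8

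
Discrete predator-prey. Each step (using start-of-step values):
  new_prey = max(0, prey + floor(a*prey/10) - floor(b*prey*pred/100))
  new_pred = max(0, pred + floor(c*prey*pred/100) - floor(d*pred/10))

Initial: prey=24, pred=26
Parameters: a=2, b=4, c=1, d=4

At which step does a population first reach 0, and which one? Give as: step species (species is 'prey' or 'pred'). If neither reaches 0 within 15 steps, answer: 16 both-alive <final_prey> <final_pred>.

Step 1: prey: 24+4-24=4; pred: 26+6-10=22
Step 2: prey: 4+0-3=1; pred: 22+0-8=14
Step 3: prey: 1+0-0=1; pred: 14+0-5=9
Step 4: prey: 1+0-0=1; pred: 9+0-3=6
Step 5: prey: 1+0-0=1; pred: 6+0-2=4
Step 6: prey: 1+0-0=1; pred: 4+0-1=3
Step 7: prey: 1+0-0=1; pred: 3+0-1=2
Step 8: prey: 1+0-0=1; pred: 2+0-0=2
Steps 9-15: state stable at prey=1, pred=2 (no change)
No extinction within 15 steps

Answer: 16 both-alive 1 2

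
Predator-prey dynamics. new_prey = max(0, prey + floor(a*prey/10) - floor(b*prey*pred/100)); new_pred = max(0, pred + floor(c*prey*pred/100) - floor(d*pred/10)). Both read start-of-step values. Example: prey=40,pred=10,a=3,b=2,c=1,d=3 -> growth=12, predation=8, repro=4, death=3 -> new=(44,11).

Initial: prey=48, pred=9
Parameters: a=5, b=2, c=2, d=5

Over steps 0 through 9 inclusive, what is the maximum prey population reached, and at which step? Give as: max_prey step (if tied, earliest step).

Step 1: prey: 48+24-8=64; pred: 9+8-4=13
Step 2: prey: 64+32-16=80; pred: 13+16-6=23
Step 3: prey: 80+40-36=84; pred: 23+36-11=48
Step 4: prey: 84+42-80=46; pred: 48+80-24=104
Step 5: prey: 46+23-95=0; pred: 104+95-52=147
Step 6: prey: 0+0-0=0; pred: 147+0-73=74
Step 7: prey: 0+0-0=0; pred: 74+0-37=37
Step 8: prey: 0+0-0=0; pred: 37+0-18=19
Step 9: prey: 0+0-0=0; pred: 19+0-9=10
Max prey = 84 at step 3

Answer: 84 3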